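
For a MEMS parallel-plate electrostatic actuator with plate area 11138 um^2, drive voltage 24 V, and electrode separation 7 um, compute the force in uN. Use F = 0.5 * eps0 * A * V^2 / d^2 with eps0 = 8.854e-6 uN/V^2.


Step 1: Identify parameters.
eps0 = 8.854e-6 uN/V^2, A = 11138 um^2, V = 24 V, d = 7 um
Step 2: Compute V^2 = 24^2 = 576
Step 3: Compute d^2 = 7^2 = 49
Step 4: F = 0.5 * 8.854e-6 * 11138 * 576 / 49
F = 0.58 uN


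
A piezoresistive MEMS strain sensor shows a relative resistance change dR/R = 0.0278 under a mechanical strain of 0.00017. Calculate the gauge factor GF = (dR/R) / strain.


Step 1: Identify values.
dR/R = 0.0278, strain = 0.00017
Step 2: GF = (dR/R) / strain = 0.0278 / 0.00017
GF = 163.5


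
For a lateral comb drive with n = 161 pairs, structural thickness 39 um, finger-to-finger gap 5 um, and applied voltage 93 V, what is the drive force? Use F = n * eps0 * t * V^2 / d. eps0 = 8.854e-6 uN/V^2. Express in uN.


Step 1: Parameters: n=161, eps0=8.854e-6 uN/V^2, t=39 um, V=93 V, d=5 um
Step 2: V^2 = 8649
Step 3: F = 161 * 8.854e-6 * 39 * 8649 / 5
F = 96.167 uN


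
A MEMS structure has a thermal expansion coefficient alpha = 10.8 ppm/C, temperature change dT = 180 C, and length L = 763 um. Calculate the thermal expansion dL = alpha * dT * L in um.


Step 1: Convert CTE: alpha = 10.8 ppm/C = 10.8e-6 /C
Step 2: dL = 10.8e-6 * 180 * 763
dL = 1.4833 um


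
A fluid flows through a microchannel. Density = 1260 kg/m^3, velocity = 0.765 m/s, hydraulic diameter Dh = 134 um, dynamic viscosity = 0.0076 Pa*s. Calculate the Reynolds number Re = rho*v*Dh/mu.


Step 1: Convert Dh to meters: Dh = 134e-6 m
Step 2: Re = rho * v * Dh / mu
Re = 1260 * 0.765 * 134e-6 / 0.0076
Re = 16.995


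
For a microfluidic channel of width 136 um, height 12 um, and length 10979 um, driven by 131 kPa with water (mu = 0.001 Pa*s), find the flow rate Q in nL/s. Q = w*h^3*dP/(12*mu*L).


Step 1: Convert all dimensions to SI (meters).
w = 136e-6 m, h = 12e-6 m, L = 10979e-6 m, dP = 131e3 Pa
Step 2: Q = w * h^3 * dP / (12 * mu * L)
Q = 136e-6 * (12e-6)^3 * 131e3 / (12 * 0.001 * 10979e-6) = 2.3367374e-10 m^3/s
Step 3: Convert Q from m^3/s to nL/s (1 m^3 = 1e12 nL, so multiply by 1e12).
Q = 233.674 nL/s


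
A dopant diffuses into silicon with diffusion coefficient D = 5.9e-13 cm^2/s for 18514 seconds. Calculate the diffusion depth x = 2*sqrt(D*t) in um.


Step 1: Compute D*t = 5.9e-13 * 18514 = 1.092326e-08 cm^2
Step 2: sqrt(D*t) = 1.0451e-04 cm
Step 3: x = 2 * 1.0451e-04 cm = 2.0902e-04 cm
Step 4: Convert to um (1 cm = 1e4 um): x = 2.09 um


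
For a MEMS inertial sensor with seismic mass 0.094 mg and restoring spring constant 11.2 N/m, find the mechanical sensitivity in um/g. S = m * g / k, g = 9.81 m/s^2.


Step 1: Convert mass: m = 0.094 mg = 9.40e-08 kg
Step 2: S = m * g / k = 9.40e-08 * 9.81 / 11.2
Step 3: S = 8.23e-08 m/g
Step 4: Convert to um/g: S = 0.082 um/g


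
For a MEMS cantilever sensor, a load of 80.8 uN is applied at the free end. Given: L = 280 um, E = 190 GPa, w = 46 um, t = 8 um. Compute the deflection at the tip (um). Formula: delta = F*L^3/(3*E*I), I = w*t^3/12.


Step 1: Calculate the second moment of area.
I = w * t^3 / 12 = 46 * 8^3 / 12 = 1962.6667 um^4
Step 2: Convert E to consistent units (1 GPa = 1000 uN/um^2).
E = 190 GPa = 190000 uN/um^2
Step 3: Calculate tip deflection.
delta = F * L^3 / (3 * E * I)
delta = 80.8 * 280^3 / (3 * 190000 * 1962.6667)
delta = 1.5855 um


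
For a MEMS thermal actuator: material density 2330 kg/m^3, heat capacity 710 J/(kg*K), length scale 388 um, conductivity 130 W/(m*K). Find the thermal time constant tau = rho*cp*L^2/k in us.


Step 1: Convert L to m: L = 388e-6 m
Step 2: L^2 = (388e-6)^2 = 1.50544e-07 m^2
Step 3: tau = 2330 * 710 * 1.50544e-07 / 130 = 1.9157303e-03 s
Step 4: Convert to microseconds (multiply by 1e6).
tau = 1915.73 us


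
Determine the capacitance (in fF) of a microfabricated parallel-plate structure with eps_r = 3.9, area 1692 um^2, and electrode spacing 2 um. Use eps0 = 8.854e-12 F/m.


Step 1: Convert area to m^2: A = 1692e-12 m^2
Step 2: Convert gap to m: d = 2e-6 m
Step 3: C = eps0 * eps_r * A / d
C = 8.854e-12 * 3.9 * 1692e-12 / 2e-6
Step 4: Convert to fF (multiply by 1e15).
C = 29.21 fF


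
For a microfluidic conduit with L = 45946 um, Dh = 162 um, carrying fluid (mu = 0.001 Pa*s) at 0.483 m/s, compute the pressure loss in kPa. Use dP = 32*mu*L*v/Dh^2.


Step 1: Convert to SI: L = 45946e-6 m, Dh = 162e-6 m
Step 2: dP = 32 * 0.001 * 45946e-6 * 0.483 / (162e-6)^2
Step 3: dP = 27059.19 Pa
Step 4: Convert to kPa: dP = 27.06 kPa


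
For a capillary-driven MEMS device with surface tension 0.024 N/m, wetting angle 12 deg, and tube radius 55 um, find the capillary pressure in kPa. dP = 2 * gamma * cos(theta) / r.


Step 1: cos(12 deg) = 0.9781
Step 2: Convert r to m: r = 55e-6 m
Step 3: dP = 2 * 0.024 * 0.9781 / 55e-6 = 853.6 Pa
Step 4: Convert Pa to kPa (divide by 1000).
dP = 0.85 kPa


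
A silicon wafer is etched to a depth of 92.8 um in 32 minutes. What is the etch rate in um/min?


Step 1: Etch rate = depth / time
Step 2: rate = 92.8 / 32
rate = 2.9 um/min


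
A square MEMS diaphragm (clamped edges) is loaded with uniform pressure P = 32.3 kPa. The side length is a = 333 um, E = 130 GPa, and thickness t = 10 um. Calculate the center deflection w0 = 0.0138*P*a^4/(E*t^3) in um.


Step 1: Convert pressure to compatible units (E is in GPa, so P in GPa).
P = 32.3 kPa = 32.3e-6 GPa
Step 2: Compute numerator: 0.0138 * P * a^4.
a^4 = 333^4 = 12296370321
numerator = 0.0138 * 32.3e-6 * 12296370321 = 5.481e+03
Step 3: Compute denominator: E * t^3 = 130 * 10^3 = 130000
Step 4: w0 = numerator / denominator = 5.481e+03 / 130000 = 0.0422 um


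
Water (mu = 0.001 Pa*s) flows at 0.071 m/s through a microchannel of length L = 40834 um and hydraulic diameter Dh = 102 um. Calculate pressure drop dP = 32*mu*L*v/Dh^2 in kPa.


Step 1: Convert to SI: L = 40834e-6 m, Dh = 102e-6 m
Step 2: dP = 32 * 0.001 * 40834e-6 * 0.071 / (102e-6)^2
Step 3: dP = 8917.23 Pa
Step 4: Convert to kPa: dP = 8.92 kPa


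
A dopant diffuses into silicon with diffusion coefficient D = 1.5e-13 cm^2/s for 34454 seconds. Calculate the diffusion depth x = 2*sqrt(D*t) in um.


Step 1: Compute D*t = 1.5e-13 * 34454 = 5.1681e-09 cm^2
Step 2: sqrt(D*t) = 7.18895e-05 cm
Step 3: x = 2 * 7.18895e-05 cm = 1.43779e-04 cm
Step 4: Convert to um (1 cm = 1e4 um): x = 1.438 um


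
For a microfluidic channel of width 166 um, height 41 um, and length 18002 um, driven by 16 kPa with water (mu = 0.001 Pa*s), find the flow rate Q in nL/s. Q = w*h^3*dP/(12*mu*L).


Step 1: Convert all dimensions to SI (meters).
w = 166e-6 m, h = 41e-6 m, L = 18002e-6 m, dP = 16e3 Pa
Step 2: Q = w * h^3 * dP / (12 * mu * L)
Q = 166e-6 * (41e-6)^3 * 16e3 / (12 * 0.001 * 18002e-6) = 8.4737888e-10 m^3/s
Step 3: Convert Q from m^3/s to nL/s (1 m^3 = 1e12 nL, so multiply by 1e12).
Q = 847.379 nL/s


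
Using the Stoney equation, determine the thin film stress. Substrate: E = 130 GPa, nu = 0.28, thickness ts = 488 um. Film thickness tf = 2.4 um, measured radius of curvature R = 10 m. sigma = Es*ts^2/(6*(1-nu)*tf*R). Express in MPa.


Step 1: Compute numerator: Es * ts^2 = 130 * 488^2 = 30958720 (GPa*um^2)
Step 2: Compute denominator (R in um): 6*(1-nu)*tf*R = 6*0.72*2.4*10e6 = 103680000.0 (um^2)
Step 3: sigma (GPa) = 30958720 / 103680000.0 = 2.98599e-01 GPa
Step 4: Convert to MPa (x1000): sigma = 298.6 MPa


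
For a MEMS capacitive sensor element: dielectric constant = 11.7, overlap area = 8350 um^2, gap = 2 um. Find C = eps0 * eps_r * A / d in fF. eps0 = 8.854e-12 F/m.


Step 1: Convert area to m^2: A = 8350e-12 m^2
Step 2: Convert gap to m: d = 2e-6 m
Step 3: C = eps0 * eps_r * A / d
C = 8.854e-12 * 11.7 * 8350e-12 / 2e-6
Step 4: Convert to fF (multiply by 1e15).
C = 432.5 fF


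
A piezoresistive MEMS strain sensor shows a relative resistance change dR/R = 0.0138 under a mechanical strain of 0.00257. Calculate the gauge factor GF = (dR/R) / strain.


Step 1: Identify values.
dR/R = 0.0138, strain = 0.00257
Step 2: GF = (dR/R) / strain = 0.0138 / 0.00257
GF = 5.4


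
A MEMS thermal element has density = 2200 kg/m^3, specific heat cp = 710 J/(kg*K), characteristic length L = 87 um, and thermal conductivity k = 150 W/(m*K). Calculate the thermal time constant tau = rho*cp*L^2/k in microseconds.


Step 1: Convert L to m: L = 87e-6 m
Step 2: L^2 = (87e-6)^2 = 7.569e-09 m^2
Step 3: tau = 2200 * 710 * 7.569e-09 / 150 = 7.881852e-05 s
Step 4: Convert to microseconds (multiply by 1e6).
tau = 78.819 us


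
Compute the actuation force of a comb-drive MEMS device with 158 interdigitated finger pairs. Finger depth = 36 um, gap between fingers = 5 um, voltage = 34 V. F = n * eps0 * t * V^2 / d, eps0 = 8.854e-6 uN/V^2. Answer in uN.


Step 1: Parameters: n=158, eps0=8.854e-6 uN/V^2, t=36 um, V=34 V, d=5 um
Step 2: V^2 = 1156
Step 3: F = 158 * 8.854e-6 * 36 * 1156 / 5
F = 11.644 uN


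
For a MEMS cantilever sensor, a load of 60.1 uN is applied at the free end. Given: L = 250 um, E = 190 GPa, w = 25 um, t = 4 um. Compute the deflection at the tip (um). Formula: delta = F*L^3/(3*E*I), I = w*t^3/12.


Step 1: Calculate the second moment of area.
I = w * t^3 / 12 = 25 * 4^3 / 12 = 133.3333 um^4
Step 2: Convert E to consistent units (1 GPa = 1000 uN/um^2).
E = 190 GPa = 190000 uN/um^2
Step 3: Calculate tip deflection.
delta = F * L^3 / (3 * E * I)
delta = 60.1 * 250^3 / (3 * 190000 * 133.3333)
delta = 12.3561 um


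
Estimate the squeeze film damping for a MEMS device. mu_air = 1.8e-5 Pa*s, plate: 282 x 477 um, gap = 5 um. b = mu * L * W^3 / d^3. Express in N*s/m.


Step 1: Convert to SI.
L = 282e-6 m, W = 477e-6 m, d = 5e-6 m
Step 2: W^3 = (477e-6)^3 = 1.09e-10 m^3
Step 3: d^3 = (5e-6)^3 = 1.25e-16 m^3
Step 4: b = 1.8e-5 * 282e-6 * 1.09e-10 / 1.25e-16
b = 4.41e-03 N*s/m


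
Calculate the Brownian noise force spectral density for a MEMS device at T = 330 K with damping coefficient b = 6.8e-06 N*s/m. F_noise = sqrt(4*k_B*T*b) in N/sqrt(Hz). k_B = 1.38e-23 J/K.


Step 1: Compute 4 * k_B * T * b
= 4 * 1.38e-23 * 330 * 6.8e-06
= 1.2387e-25 N^2/Hz
Step 2: F_noise = sqrt(1.2387e-25)
F_noise = 3.52e-13 N/sqrt(Hz)


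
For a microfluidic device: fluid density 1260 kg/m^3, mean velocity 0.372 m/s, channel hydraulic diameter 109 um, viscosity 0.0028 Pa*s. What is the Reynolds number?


Step 1: Convert Dh to meters: Dh = 109e-6 m
Step 2: Re = rho * v * Dh / mu
Re = 1260 * 0.372 * 109e-6 / 0.0028
Re = 18.247


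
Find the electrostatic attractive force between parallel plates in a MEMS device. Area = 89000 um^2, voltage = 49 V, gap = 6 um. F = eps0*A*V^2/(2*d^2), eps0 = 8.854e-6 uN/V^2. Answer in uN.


Step 1: Identify parameters.
eps0 = 8.854e-6 uN/V^2, A = 89000 um^2, V = 49 V, d = 6 um
Step 2: Compute V^2 = 49^2 = 2401
Step 3: Compute d^2 = 6^2 = 36
Step 4: F = 0.5 * 8.854e-6 * 89000 * 2401 / 36
F = 26.278 uN


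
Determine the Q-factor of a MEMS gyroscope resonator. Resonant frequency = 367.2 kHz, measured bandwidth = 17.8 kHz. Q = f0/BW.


Step 1: Q = f0 / bandwidth
Step 2: Q = 367.2 / 17.8
Q = 20.6


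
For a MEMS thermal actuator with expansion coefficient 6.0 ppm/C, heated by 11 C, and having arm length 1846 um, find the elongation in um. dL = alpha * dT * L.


Step 1: Convert CTE: alpha = 6.0 ppm/C = 6.0e-6 /C
Step 2: dL = 6.0e-6 * 11 * 1846
dL = 0.1218 um


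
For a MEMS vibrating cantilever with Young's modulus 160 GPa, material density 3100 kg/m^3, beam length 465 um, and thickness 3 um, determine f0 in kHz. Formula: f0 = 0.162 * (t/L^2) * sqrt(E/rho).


Step 1: Convert units to SI.
t_SI = 3e-6 m, L_SI = 465e-6 m
Step 2: Calculate sqrt(E/rho).
sqrt(160e9 / 3100) = 7184.21 m/s
Step 3: Compute f0.
f0 = 0.162 * 3e-6 / (465e-6)^2 * 7184.21 = 16147.7 Hz = 16.15 kHz


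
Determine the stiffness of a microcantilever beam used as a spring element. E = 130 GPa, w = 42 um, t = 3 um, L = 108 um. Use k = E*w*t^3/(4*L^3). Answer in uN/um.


Step 1: Convert E to consistent units (1 GPa = 1000 uN/um^2).
E = 130 GPa = 130000 uN/um^2
Step 2: Compute t^3 = 3^3 = 27
Step 3: Compute L^3 = 108^3 = 1259712
Step 4: k = 130000 * 42 * 27 / (4 * 1259712)
k = 29.2567 uN/um


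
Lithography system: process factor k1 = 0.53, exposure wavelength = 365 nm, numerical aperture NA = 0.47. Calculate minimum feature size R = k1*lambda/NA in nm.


Step 1: Identify values: k1 = 0.53, lambda = 365 nm, NA = 0.47
Step 2: R = k1 * lambda / NA
R = 0.53 * 365 / 0.47
R = 411.6 nm


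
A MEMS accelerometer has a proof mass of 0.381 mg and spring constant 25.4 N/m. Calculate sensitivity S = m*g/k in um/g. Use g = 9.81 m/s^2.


Step 1: Convert mass: m = 0.381 mg = 3.81e-07 kg
Step 2: S = m * g / k = 3.81e-07 * 9.81 / 25.4
Step 3: S = 1.47e-07 m/g
Step 4: Convert to um/g: S = 0.147 um/g


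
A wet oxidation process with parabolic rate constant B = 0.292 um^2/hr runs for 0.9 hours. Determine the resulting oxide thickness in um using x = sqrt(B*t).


Step 1: Compute B*t = 0.292 * 0.9 = 0.2628
Step 2: x = sqrt(0.2628)
x = 0.513 um


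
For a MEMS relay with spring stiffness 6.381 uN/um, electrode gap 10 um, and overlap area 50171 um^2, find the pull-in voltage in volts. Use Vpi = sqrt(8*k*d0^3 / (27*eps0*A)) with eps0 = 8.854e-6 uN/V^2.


Step 1: Compute numerator: 8 * k * d0^3 = 8 * 6.381 * 10^3 = 51048.0
Step 2: Compute denominator: 27 * eps0 * A = 27 * 8.854e-6 * 50171 = 11.993779
Step 3: Vpi = sqrt(51048.0 / 11.993779)
Vpi = 65.24 V


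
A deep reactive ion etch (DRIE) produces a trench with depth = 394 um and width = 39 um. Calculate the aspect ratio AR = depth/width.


Step 1: AR = depth / width
Step 2: AR = 394 / 39
AR = 10.1


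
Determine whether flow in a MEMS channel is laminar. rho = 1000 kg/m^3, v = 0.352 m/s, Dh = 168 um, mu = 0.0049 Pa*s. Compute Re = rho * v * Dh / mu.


Step 1: Convert Dh to meters: Dh = 168e-6 m
Step 2: Re = rho * v * Dh / mu
Re = 1000 * 0.352 * 168e-6 / 0.0049
Re = 12.069
Since Re = 12.069 is below ~2300, the flow is laminar.


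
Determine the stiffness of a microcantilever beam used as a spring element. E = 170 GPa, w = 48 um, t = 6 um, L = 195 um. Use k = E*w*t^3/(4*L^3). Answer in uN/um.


Step 1: Convert E to consistent units (1 GPa = 1000 uN/um^2).
E = 170 GPa = 170000 uN/um^2
Step 2: Compute t^3 = 6^3 = 216
Step 3: Compute L^3 = 195^3 = 7414875
Step 4: k = 170000 * 48 * 216 / (4 * 7414875)
k = 59.4265 uN/um


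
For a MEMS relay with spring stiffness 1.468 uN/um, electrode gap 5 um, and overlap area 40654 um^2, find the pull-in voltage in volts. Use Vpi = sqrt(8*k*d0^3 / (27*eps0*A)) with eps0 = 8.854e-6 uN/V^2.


Step 1: Compute numerator: 8 * k * d0^3 = 8 * 1.468 * 5^3 = 1468.0
Step 2: Compute denominator: 27 * eps0 * A = 27 * 8.854e-6 * 40654 = 9.718664
Step 3: Vpi = sqrt(1468.0 / 9.718664)
Vpi = 12.29 V


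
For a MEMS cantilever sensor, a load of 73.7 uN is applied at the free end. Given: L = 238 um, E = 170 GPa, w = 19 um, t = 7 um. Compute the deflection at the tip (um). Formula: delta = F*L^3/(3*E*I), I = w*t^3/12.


Step 1: Calculate the second moment of area.
I = w * t^3 / 12 = 19 * 7^3 / 12 = 543.0833 um^4
Step 2: Convert E to consistent units (1 GPa = 1000 uN/um^2).
E = 170 GPa = 170000 uN/um^2
Step 3: Calculate tip deflection.
delta = F * L^3 / (3 * E * I)
delta = 73.7 * 238^3 / (3 * 170000 * 543.0833)
delta = 3.5873 um


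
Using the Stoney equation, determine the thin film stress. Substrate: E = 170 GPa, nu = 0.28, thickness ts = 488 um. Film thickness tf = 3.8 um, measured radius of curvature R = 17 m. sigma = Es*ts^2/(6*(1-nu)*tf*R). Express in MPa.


Step 1: Compute numerator: Es * ts^2 = 170 * 488^2 = 40484480 (GPa*um^2)
Step 2: Compute denominator (R in um): 6*(1-nu)*tf*R = 6*0.72*3.8*17e6 = 279072000.0 (um^2)
Step 3: sigma (GPa) = 40484480 / 279072000.0 = 1.45068e-01 GPa
Step 4: Convert to MPa (x1000): sigma = 145.1 MPa


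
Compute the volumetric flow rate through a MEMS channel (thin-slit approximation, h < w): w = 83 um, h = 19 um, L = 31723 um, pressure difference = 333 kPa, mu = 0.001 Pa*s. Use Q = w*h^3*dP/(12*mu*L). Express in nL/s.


Step 1: Convert all dimensions to SI (meters).
w = 83e-6 m, h = 19e-6 m, L = 31723e-6 m, dP = 333e3 Pa
Step 2: Q = w * h^3 * dP / (12 * mu * L)
Q = 83e-6 * (19e-6)^3 * 333e3 / (12 * 0.001 * 31723e-6) = 4.9799804e-10 m^3/s
Step 3: Convert Q from m^3/s to nL/s (1 m^3 = 1e12 nL, so multiply by 1e12).
Q = 497.998 nL/s


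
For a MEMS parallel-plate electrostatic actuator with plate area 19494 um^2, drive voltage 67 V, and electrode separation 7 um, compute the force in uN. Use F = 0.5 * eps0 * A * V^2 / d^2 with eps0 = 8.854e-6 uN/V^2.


Step 1: Identify parameters.
eps0 = 8.854e-6 uN/V^2, A = 19494 um^2, V = 67 V, d = 7 um
Step 2: Compute V^2 = 67^2 = 4489
Step 3: Compute d^2 = 7^2 = 49
Step 4: F = 0.5 * 8.854e-6 * 19494 * 4489 / 49
F = 7.906 uN


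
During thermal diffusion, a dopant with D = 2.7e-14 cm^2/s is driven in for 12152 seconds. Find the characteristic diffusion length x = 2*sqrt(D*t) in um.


Step 1: Compute D*t = 2.7e-14 * 12152 = 3.28104e-10 cm^2
Step 2: sqrt(D*t) = 1.8114e-05 cm
Step 3: x = 2 * 1.8114e-05 cm = 3.6228e-05 cm
Step 4: Convert to um (1 cm = 1e4 um): x = 0.362 um


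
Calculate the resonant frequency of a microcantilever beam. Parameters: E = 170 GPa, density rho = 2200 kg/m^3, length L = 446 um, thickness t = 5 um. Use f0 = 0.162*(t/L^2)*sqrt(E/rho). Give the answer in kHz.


Step 1: Convert units to SI.
t_SI = 5e-6 m, L_SI = 446e-6 m
Step 2: Calculate sqrt(E/rho).
sqrt(170e9 / 2200) = 8790.49 m/s
Step 3: Compute f0.
f0 = 0.162 * 5e-6 / (446e-6)^2 * 8790.49 = 35795.5 Hz = 35.8 kHz


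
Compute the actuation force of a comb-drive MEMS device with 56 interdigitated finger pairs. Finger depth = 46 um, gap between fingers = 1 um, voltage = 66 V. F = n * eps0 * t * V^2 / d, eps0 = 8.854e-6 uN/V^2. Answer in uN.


Step 1: Parameters: n=56, eps0=8.854e-6 uN/V^2, t=46 um, V=66 V, d=1 um
Step 2: V^2 = 4356
Step 3: F = 56 * 8.854e-6 * 46 * 4356 / 1
F = 99.351 uN


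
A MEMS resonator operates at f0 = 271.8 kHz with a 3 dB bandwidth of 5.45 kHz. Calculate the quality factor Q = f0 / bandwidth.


Step 1: Q = f0 / bandwidth
Step 2: Q = 271.8 / 5.45
Q = 49.9


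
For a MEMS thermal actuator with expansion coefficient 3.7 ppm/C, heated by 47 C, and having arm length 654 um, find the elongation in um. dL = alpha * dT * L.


Step 1: Convert CTE: alpha = 3.7 ppm/C = 3.7e-6 /C
Step 2: dL = 3.7e-6 * 47 * 654
dL = 0.1137 um


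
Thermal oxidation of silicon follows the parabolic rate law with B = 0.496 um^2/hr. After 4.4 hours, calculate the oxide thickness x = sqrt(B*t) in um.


Step 1: Compute B*t = 0.496 * 4.4 = 2.1824
Step 2: x = sqrt(2.1824)
x = 1.477 um


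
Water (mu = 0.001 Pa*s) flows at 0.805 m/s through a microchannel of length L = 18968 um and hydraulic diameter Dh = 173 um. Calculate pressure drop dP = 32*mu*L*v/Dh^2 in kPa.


Step 1: Convert to SI: L = 18968e-6 m, Dh = 173e-6 m
Step 2: dP = 32 * 0.001 * 18968e-6 * 0.805 / (173e-6)^2
Step 3: dP = 16325.83 Pa
Step 4: Convert to kPa: dP = 16.33 kPa


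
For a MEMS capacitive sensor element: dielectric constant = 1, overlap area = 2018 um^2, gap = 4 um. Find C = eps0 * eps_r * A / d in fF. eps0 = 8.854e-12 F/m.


Step 1: Convert area to m^2: A = 2018e-12 m^2
Step 2: Convert gap to m: d = 4e-6 m
Step 3: C = eps0 * eps_r * A / d
C = 8.854e-12 * 1 * 2018e-12 / 4e-6
Step 4: Convert to fF (multiply by 1e15).
C = 4.47 fF


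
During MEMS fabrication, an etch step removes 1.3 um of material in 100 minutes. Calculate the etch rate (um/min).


Step 1: Etch rate = depth / time
Step 2: rate = 1.3 / 100
rate = 0.013 um/min


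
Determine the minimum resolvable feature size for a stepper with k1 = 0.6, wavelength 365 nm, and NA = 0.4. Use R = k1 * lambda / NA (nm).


Step 1: Identify values: k1 = 0.6, lambda = 365 nm, NA = 0.4
Step 2: R = k1 * lambda / NA
R = 0.6 * 365 / 0.4
R = 547.5 nm


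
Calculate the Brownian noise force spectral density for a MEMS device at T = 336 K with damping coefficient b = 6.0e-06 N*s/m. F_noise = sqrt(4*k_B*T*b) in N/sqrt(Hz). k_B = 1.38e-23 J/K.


Step 1: Compute 4 * k_B * T * b
= 4 * 1.38e-23 * 336 * 6.0e-06
= 1.1128e-25 N^2/Hz
Step 2: F_noise = sqrt(1.1128e-25)
F_noise = 3.34e-13 N/sqrt(Hz)


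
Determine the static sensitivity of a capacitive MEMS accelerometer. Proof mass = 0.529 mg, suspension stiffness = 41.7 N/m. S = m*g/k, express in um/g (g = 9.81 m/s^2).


Step 1: Convert mass: m = 0.529 mg = 5.29e-07 kg
Step 2: S = m * g / k = 5.29e-07 * 9.81 / 41.7
Step 3: S = 1.24e-07 m/g
Step 4: Convert to um/g: S = 0.124 um/g


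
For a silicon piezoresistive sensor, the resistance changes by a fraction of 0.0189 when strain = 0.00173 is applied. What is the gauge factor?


Step 1: Identify values.
dR/R = 0.0189, strain = 0.00173
Step 2: GF = (dR/R) / strain = 0.0189 / 0.00173
GF = 10.9


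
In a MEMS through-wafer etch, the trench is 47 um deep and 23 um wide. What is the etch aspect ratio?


Step 1: AR = depth / width
Step 2: AR = 47 / 23
AR = 2.0


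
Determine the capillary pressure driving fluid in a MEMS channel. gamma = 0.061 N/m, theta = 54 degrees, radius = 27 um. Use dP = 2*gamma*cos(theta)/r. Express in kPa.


Step 1: cos(54 deg) = 0.5878
Step 2: Convert r to m: r = 27e-6 m
Step 3: dP = 2 * 0.061 * 0.5878 / 27e-6 = 2656.0 Pa
Step 4: Convert Pa to kPa (divide by 1000).
dP = 2.66 kPa


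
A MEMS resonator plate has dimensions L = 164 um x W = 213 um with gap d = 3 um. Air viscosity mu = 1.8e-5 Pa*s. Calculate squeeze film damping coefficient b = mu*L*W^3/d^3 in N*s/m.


Step 1: Convert to SI.
L = 164e-6 m, W = 213e-6 m, d = 3e-6 m
Step 2: W^3 = (213e-6)^3 = 9.66e-12 m^3
Step 3: d^3 = (3e-6)^3 = 2.70e-17 m^3
Step 4: b = 1.8e-5 * 164e-6 * 9.66e-12 / 2.70e-17
b = 1.06e-03 N*s/m


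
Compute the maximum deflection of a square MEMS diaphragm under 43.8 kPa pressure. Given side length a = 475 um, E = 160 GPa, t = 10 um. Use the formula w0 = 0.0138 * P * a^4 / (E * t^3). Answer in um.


Step 1: Convert pressure to compatible units (E is in GPa, so P in GPa).
P = 43.8 kPa = 43.8e-6 GPa
Step 2: Compute numerator: 0.0138 * P * a^4.
a^4 = 475^4 = 50906640625
numerator = 0.0138 * 43.8e-6 * 50906640625 = 3.077e+04
Step 3: Compute denominator: E * t^3 = 160 * 10^3 = 160000
Step 4: w0 = numerator / denominator = 3.077e+04 / 160000 = 0.1923 um


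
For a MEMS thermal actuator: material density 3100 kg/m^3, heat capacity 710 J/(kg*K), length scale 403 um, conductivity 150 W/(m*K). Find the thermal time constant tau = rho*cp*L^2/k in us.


Step 1: Convert L to m: L = 403e-6 m
Step 2: L^2 = (403e-6)^2 = 1.62409e-07 m^2
Step 3: tau = 3100 * 710 * 1.62409e-07 / 150 = 2.38308139e-03 s
Step 4: Convert to microseconds (multiply by 1e6).
tau = 2383.081 us


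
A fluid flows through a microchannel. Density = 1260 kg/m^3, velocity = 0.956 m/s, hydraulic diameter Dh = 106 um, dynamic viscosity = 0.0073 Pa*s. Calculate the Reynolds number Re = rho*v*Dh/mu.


Step 1: Convert Dh to meters: Dh = 106e-6 m
Step 2: Re = rho * v * Dh / mu
Re = 1260 * 0.956 * 106e-6 / 0.0073
Re = 17.491


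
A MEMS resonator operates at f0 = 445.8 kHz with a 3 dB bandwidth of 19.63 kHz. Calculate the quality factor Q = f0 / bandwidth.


Step 1: Q = f0 / bandwidth
Step 2: Q = 445.8 / 19.63
Q = 22.7


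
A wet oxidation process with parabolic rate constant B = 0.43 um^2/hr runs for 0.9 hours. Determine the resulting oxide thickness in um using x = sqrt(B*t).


Step 1: Compute B*t = 0.43 * 0.9 = 0.387
Step 2: x = sqrt(0.387)
x = 0.622 um


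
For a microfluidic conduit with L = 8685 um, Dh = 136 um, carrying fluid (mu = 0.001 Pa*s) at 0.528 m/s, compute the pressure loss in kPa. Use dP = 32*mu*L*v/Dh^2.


Step 1: Convert to SI: L = 8685e-6 m, Dh = 136e-6 m
Step 2: dP = 32 * 0.001 * 8685e-6 * 0.528 / (136e-6)^2
Step 3: dP = 7933.70 Pa
Step 4: Convert to kPa: dP = 7.93 kPa


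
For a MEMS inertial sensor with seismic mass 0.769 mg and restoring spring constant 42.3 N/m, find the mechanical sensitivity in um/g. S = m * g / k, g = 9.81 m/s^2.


Step 1: Convert mass: m = 0.769 mg = 7.69e-07 kg
Step 2: S = m * g / k = 7.69e-07 * 9.81 / 42.3
Step 3: S = 1.78e-07 m/g
Step 4: Convert to um/g: S = 0.178 um/g


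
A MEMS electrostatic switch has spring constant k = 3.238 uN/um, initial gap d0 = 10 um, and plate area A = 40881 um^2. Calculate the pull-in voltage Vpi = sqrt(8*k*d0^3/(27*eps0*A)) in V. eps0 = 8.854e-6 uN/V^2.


Step 1: Compute numerator: 8 * k * d0^3 = 8 * 3.238 * 10^3 = 25904.0
Step 2: Compute denominator: 27 * eps0 * A = 27 * 8.854e-6 * 40881 = 9.77293
Step 3: Vpi = sqrt(25904.0 / 9.77293)
Vpi = 51.48 V


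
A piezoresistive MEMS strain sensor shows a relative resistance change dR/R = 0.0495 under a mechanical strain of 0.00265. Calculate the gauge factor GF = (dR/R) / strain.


Step 1: Identify values.
dR/R = 0.0495, strain = 0.00265
Step 2: GF = (dR/R) / strain = 0.0495 / 0.00265
GF = 18.7


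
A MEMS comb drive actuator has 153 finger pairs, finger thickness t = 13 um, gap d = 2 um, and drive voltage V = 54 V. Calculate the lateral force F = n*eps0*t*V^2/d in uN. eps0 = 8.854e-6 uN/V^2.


Step 1: Parameters: n=153, eps0=8.854e-6 uN/V^2, t=13 um, V=54 V, d=2 um
Step 2: V^2 = 2916
Step 3: F = 153 * 8.854e-6 * 13 * 2916 / 2
F = 25.676 uN


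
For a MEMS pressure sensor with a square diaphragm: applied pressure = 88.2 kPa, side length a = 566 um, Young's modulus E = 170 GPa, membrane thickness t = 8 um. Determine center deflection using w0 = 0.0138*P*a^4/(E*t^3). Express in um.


Step 1: Convert pressure to compatible units (E is in GPa, so P in GPa).
P = 88.2 kPa = 88.2e-6 GPa
Step 2: Compute numerator: 0.0138 * P * a^4.
a^4 = 566^4 = 102627966736
numerator = 0.0138 * 88.2e-6 * 102627966736 = 1.249147e+05
Step 3: Compute denominator: E * t^3 = 170 * 8^3 = 87040
Step 4: w0 = numerator / denominator = 1.249147e+05 / 87040 = 1.4351 um


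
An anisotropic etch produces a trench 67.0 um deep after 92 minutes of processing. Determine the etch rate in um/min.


Step 1: Etch rate = depth / time
Step 2: rate = 67.0 / 92
rate = 0.728 um/min


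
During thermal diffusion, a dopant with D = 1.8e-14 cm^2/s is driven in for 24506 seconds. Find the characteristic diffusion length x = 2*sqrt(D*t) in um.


Step 1: Compute D*t = 1.8e-14 * 24506 = 4.41108e-10 cm^2
Step 2: sqrt(D*t) = 2.1e-05 cm
Step 3: x = 2 * 2.1e-05 cm = 4.2e-05 cm
Step 4: Convert to um (1 cm = 1e4 um): x = 0.42 um


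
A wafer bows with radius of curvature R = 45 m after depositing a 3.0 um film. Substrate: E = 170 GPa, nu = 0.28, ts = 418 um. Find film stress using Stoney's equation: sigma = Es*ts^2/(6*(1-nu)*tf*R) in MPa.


Step 1: Compute numerator: Es * ts^2 = 170 * 418^2 = 29703080 (GPa*um^2)
Step 2: Compute denominator (R in um): 6*(1-nu)*tf*R = 6*0.72*3.0*45e6 = 583200000.0 (um^2)
Step 3: sigma (GPa) = 29703080 / 583200000.0 = 5.0931e-02 GPa
Step 4: Convert to MPa (x1000): sigma = 50.9 MPa


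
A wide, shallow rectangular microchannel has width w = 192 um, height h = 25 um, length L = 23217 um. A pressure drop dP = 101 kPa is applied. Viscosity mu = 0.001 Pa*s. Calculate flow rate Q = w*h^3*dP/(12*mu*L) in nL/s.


Step 1: Convert all dimensions to SI (meters).
w = 192e-6 m, h = 25e-6 m, L = 23217e-6 m, dP = 101e3 Pa
Step 2: Q = w * h^3 * dP / (12 * mu * L)
Q = 192e-6 * (25e-6)^3 * 101e3 / (12 * 0.001 * 23217e-6) = 1.08756515e-09 m^3/s
Step 3: Convert Q from m^3/s to nL/s (1 m^3 = 1e12 nL, so multiply by 1e12).
Q = 1087.565 nL/s


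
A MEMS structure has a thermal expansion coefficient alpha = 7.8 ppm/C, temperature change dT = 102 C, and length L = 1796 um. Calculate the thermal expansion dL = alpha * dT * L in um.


Step 1: Convert CTE: alpha = 7.8 ppm/C = 7.8e-6 /C
Step 2: dL = 7.8e-6 * 102 * 1796
dL = 1.4289 um


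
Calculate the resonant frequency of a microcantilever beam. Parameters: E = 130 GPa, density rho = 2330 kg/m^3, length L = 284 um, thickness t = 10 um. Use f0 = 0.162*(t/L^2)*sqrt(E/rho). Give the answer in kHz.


Step 1: Convert units to SI.
t_SI = 10e-6 m, L_SI = 284e-6 m
Step 2: Calculate sqrt(E/rho).
sqrt(130e9 / 2330) = 7469.54 m/s
Step 3: Compute f0.
f0 = 0.162 * 10e-6 / (284e-6)^2 * 7469.54 = 150028.0 Hz = 150.03 kHz


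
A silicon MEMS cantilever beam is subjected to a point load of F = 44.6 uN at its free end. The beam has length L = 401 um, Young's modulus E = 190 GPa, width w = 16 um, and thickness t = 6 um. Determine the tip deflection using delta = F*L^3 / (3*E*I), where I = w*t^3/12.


Step 1: Calculate the second moment of area.
I = w * t^3 / 12 = 16 * 6^3 / 12 = 288.0 um^4
Step 2: Convert E to consistent units (1 GPa = 1000 uN/um^2).
E = 190 GPa = 190000 uN/um^2
Step 3: Calculate tip deflection.
delta = F * L^3 / (3 * E * I)
delta = 44.6 * 401^3 / (3 * 190000 * 288.0)
delta = 17.5186 um


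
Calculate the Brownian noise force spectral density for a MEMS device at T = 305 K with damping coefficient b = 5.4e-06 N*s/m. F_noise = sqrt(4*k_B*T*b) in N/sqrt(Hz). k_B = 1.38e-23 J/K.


Step 1: Compute 4 * k_B * T * b
= 4 * 1.38e-23 * 305 * 5.4e-06
= 9.0914e-26 N^2/Hz
Step 2: F_noise = sqrt(9.0914e-26)
F_noise = 3.02e-13 N/sqrt(Hz)


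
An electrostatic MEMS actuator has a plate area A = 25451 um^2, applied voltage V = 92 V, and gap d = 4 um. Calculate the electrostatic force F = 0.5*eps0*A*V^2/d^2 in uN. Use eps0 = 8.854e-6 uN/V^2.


Step 1: Identify parameters.
eps0 = 8.854e-6 uN/V^2, A = 25451 um^2, V = 92 V, d = 4 um
Step 2: Compute V^2 = 92^2 = 8464
Step 3: Compute d^2 = 4^2 = 16
Step 4: F = 0.5 * 8.854e-6 * 25451 * 8464 / 16
F = 59.603 uN


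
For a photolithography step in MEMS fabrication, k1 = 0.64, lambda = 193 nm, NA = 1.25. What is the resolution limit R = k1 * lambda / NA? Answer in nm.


Step 1: Identify values: k1 = 0.64, lambda = 193 nm, NA = 1.25
Step 2: R = k1 * lambda / NA
R = 0.64 * 193 / 1.25
R = 98.8 nm


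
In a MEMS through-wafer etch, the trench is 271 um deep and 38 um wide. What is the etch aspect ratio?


Step 1: AR = depth / width
Step 2: AR = 271 / 38
AR = 7.1


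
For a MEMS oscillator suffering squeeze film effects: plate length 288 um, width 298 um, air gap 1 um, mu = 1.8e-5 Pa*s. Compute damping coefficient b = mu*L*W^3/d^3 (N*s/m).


Step 1: Convert to SI.
L = 288e-6 m, W = 298e-6 m, d = 1e-6 m
Step 2: W^3 = (298e-6)^3 = 2.65e-11 m^3
Step 3: d^3 = (1e-6)^3 = 1.00e-18 m^3
Step 4: b = 1.8e-5 * 288e-6 * 2.65e-11 / 1.00e-18
b = 1.37e-01 N*s/m


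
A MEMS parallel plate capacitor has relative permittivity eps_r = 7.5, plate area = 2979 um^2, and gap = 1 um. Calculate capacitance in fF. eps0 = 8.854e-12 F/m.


Step 1: Convert area to m^2: A = 2979e-12 m^2
Step 2: Convert gap to m: d = 1e-6 m
Step 3: C = eps0 * eps_r * A / d
C = 8.854e-12 * 7.5 * 2979e-12 / 1e-6
Step 4: Convert to fF (multiply by 1e15).
C = 197.82 fF


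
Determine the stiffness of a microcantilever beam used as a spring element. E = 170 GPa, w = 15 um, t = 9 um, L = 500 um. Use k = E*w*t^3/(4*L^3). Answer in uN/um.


Step 1: Convert E to consistent units (1 GPa = 1000 uN/um^2).
E = 170 GPa = 170000 uN/um^2
Step 2: Compute t^3 = 9^3 = 729
Step 3: Compute L^3 = 500^3 = 125000000
Step 4: k = 170000 * 15 * 729 / (4 * 125000000)
k = 3.7179 uN/um


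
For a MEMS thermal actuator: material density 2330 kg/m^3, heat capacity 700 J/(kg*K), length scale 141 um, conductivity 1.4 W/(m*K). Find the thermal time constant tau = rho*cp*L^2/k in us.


Step 1: Convert L to m: L = 141e-6 m
Step 2: L^2 = (141e-6)^2 = 1.9881e-08 m^2
Step 3: tau = 2330 * 700 * 1.9881e-08 / 1.4 = 2.3161365e-02 s
Step 4: Convert to microseconds (multiply by 1e6).
tau = 23161.365 us


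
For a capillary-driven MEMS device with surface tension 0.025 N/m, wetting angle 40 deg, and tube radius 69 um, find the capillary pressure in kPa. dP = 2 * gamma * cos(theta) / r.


Step 1: cos(40 deg) = 0.766
Step 2: Convert r to m: r = 69e-6 m
Step 3: dP = 2 * 0.025 * 0.766 / 69e-6 = 555.1 Pa
Step 4: Convert Pa to kPa (divide by 1000).
dP = 0.56 kPa


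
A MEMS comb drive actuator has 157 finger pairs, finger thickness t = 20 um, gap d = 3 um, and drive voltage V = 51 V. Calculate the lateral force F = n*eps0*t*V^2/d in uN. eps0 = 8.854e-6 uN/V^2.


Step 1: Parameters: n=157, eps0=8.854e-6 uN/V^2, t=20 um, V=51 V, d=3 um
Step 2: V^2 = 2601
Step 3: F = 157 * 8.854e-6 * 20 * 2601 / 3
F = 24.104 uN


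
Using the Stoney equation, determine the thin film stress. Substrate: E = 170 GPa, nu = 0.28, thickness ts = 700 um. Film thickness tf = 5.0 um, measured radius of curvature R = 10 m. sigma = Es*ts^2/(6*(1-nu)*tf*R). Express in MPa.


Step 1: Compute numerator: Es * ts^2 = 170 * 700^2 = 83300000 (GPa*um^2)
Step 2: Compute denominator (R in um): 6*(1-nu)*tf*R = 6*0.72*5.0*10e6 = 216000000.0 (um^2)
Step 3: sigma (GPa) = 83300000 / 216000000.0 = 3.85648e-01 GPa
Step 4: Convert to MPa (x1000): sigma = 385.6 MPa


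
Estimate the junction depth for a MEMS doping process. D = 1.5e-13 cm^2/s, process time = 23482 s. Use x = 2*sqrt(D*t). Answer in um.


Step 1: Compute D*t = 1.5e-13 * 23482 = 3.5223e-09 cm^2
Step 2: sqrt(D*t) = 5.9349e-05 cm
Step 3: x = 2 * 5.9349e-05 cm = 1.18698e-04 cm
Step 4: Convert to um (1 cm = 1e4 um): x = 1.187 um


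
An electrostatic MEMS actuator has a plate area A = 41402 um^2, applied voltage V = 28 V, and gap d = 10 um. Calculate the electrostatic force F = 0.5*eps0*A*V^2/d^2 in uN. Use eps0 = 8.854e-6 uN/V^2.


Step 1: Identify parameters.
eps0 = 8.854e-6 uN/V^2, A = 41402 um^2, V = 28 V, d = 10 um
Step 2: Compute V^2 = 28^2 = 784
Step 3: Compute d^2 = 10^2 = 100
Step 4: F = 0.5 * 8.854e-6 * 41402 * 784 / 100
F = 1.437 uN


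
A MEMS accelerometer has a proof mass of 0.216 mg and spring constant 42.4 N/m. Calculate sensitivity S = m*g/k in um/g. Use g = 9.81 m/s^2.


Step 1: Convert mass: m = 0.216 mg = 2.16e-07 kg
Step 2: S = m * g / k = 2.16e-07 * 9.81 / 42.4
Step 3: S = 5.00e-08 m/g
Step 4: Convert to um/g: S = 0.05 um/g


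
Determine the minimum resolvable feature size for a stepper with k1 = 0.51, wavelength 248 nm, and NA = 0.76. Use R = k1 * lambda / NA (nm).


Step 1: Identify values: k1 = 0.51, lambda = 248 nm, NA = 0.76
Step 2: R = k1 * lambda / NA
R = 0.51 * 248 / 0.76
R = 166.4 nm


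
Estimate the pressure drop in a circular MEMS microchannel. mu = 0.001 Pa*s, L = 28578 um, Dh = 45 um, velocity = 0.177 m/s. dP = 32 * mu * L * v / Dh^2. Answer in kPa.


Step 1: Convert to SI: L = 28578e-6 m, Dh = 45e-6 m
Step 2: dP = 32 * 0.001 * 28578e-6 * 0.177 / (45e-6)^2
Step 3: dP = 79933.72 Pa
Step 4: Convert to kPa: dP = 79.93 kPa


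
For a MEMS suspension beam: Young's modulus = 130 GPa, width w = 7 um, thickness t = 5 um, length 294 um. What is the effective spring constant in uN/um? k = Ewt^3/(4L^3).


Step 1: Convert E to consistent units (1 GPa = 1000 uN/um^2).
E = 130 GPa = 130000 uN/um^2
Step 2: Compute t^3 = 5^3 = 125
Step 3: Compute L^3 = 294^3 = 25412184
Step 4: k = 130000 * 7 * 125 / (4 * 25412184)
k = 1.119 uN/um


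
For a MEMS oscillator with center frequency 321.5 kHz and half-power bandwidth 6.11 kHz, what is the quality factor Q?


Step 1: Q = f0 / bandwidth
Step 2: Q = 321.5 / 6.11
Q = 52.6


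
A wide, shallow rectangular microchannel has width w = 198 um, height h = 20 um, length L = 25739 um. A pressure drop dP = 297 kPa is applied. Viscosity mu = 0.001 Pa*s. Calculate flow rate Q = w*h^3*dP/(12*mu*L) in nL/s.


Step 1: Convert all dimensions to SI (meters).
w = 198e-6 m, h = 20e-6 m, L = 25739e-6 m, dP = 297e3 Pa
Step 2: Q = w * h^3 * dP / (12 * mu * L)
Q = 198e-6 * (20e-6)^3 * 297e3 / (12 * 0.001 * 25739e-6) = 1.5231361e-09 m^3/s
Step 3: Convert Q from m^3/s to nL/s (1 m^3 = 1e12 nL, so multiply by 1e12).
Q = 1523.136 nL/s


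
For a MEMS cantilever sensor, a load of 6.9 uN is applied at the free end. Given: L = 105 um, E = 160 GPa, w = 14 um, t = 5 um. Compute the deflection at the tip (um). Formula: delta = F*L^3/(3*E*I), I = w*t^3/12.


Step 1: Calculate the second moment of area.
I = w * t^3 / 12 = 14 * 5^3 / 12 = 145.8333 um^4
Step 2: Convert E to consistent units (1 GPa = 1000 uN/um^2).
E = 160 GPa = 160000 uN/um^2
Step 3: Calculate tip deflection.
delta = F * L^3 / (3 * E * I)
delta = 6.9 * 105^3 / (3 * 160000 * 145.8333)
delta = 0.1141 um


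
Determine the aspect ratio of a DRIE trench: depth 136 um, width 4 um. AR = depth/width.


Step 1: AR = depth / width
Step 2: AR = 136 / 4
AR = 34.0


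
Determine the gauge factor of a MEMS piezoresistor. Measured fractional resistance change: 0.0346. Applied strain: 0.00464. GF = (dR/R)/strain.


Step 1: Identify values.
dR/R = 0.0346, strain = 0.00464
Step 2: GF = (dR/R) / strain = 0.0346 / 0.00464
GF = 7.5


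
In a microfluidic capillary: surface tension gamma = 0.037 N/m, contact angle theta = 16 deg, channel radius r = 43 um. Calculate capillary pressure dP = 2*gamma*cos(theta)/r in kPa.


Step 1: cos(16 deg) = 0.9613
Step 2: Convert r to m: r = 43e-6 m
Step 3: dP = 2 * 0.037 * 0.9613 / 43e-6 = 1654.3 Pa
Step 4: Convert Pa to kPa (divide by 1000).
dP = 1.65 kPa


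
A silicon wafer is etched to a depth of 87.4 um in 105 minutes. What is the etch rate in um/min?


Step 1: Etch rate = depth / time
Step 2: rate = 87.4 / 105
rate = 0.832 um/min


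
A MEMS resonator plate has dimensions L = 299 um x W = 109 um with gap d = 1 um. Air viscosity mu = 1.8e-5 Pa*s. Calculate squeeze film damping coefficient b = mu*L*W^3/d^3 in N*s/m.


Step 1: Convert to SI.
L = 299e-6 m, W = 109e-6 m, d = 1e-6 m
Step 2: W^3 = (109e-6)^3 = 1.30e-12 m^3
Step 3: d^3 = (1e-6)^3 = 1.00e-18 m^3
Step 4: b = 1.8e-5 * 299e-6 * 1.30e-12 / 1.00e-18
b = 6.97e-03 N*s/m


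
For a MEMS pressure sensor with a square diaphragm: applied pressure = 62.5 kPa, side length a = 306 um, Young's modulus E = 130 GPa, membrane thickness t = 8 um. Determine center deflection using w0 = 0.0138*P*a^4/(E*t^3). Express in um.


Step 1: Convert pressure to compatible units (E is in GPa, so P in GPa).
P = 62.5 kPa = 62.5e-6 GPa
Step 2: Compute numerator: 0.0138 * P * a^4.
a^4 = 306^4 = 8767700496
numerator = 0.0138 * 62.5e-6 * 8767700496 = 7.56214e+03
Step 3: Compute denominator: E * t^3 = 130 * 8^3 = 66560
Step 4: w0 = numerator / denominator = 7.56214e+03 / 66560 = 0.1136 um


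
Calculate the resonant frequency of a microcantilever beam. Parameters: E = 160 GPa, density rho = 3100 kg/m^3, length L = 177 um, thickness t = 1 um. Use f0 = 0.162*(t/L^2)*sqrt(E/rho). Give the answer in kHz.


Step 1: Convert units to SI.
t_SI = 1e-6 m, L_SI = 177e-6 m
Step 2: Calculate sqrt(E/rho).
sqrt(160e9 / 3100) = 7184.21 m/s
Step 3: Compute f0.
f0 = 0.162 * 1e-6 / (177e-6)^2 * 7184.21 = 37149.0 Hz = 37.15 kHz


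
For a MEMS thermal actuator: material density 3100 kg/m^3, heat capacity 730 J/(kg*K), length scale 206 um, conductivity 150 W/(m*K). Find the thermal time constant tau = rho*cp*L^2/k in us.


Step 1: Convert L to m: L = 206e-6 m
Step 2: L^2 = (206e-6)^2 = 4.2436e-08 m^2
Step 3: tau = 3100 * 730 * 4.2436e-08 / 150 = 6.4021779e-04 s
Step 4: Convert to microseconds (multiply by 1e6).
tau = 640.218 us


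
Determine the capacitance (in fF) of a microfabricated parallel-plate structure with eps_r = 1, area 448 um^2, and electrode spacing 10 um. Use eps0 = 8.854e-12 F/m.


Step 1: Convert area to m^2: A = 448e-12 m^2
Step 2: Convert gap to m: d = 10e-6 m
Step 3: C = eps0 * eps_r * A / d
C = 8.854e-12 * 1 * 448e-12 / 10e-6
Step 4: Convert to fF (multiply by 1e15).
C = 0.4 fF


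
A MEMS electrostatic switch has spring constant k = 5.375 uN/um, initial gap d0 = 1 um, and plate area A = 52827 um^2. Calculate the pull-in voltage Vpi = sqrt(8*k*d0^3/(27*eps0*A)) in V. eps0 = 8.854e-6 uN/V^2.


Step 1: Compute numerator: 8 * k * d0^3 = 8 * 5.375 * 1^3 = 43.0
Step 2: Compute denominator: 27 * eps0 * A = 27 * 8.854e-6 * 52827 = 12.628717
Step 3: Vpi = sqrt(43.0 / 12.628717)
Vpi = 1.85 V
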